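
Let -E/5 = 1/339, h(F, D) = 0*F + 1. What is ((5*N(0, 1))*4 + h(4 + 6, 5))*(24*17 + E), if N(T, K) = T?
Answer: 138307/339 ≈ 407.99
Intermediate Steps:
h(F, D) = 1 (h(F, D) = 0 + 1 = 1)
E = -5/339 ≈ -0.014749
((5*N(0, 1))*4 + h(4 + 6, 5))*(24*17 + E) = ((5*0)*4 + 1)*(24*17 - 5/339) = (0*4 + 1)*(408 - 5/339) = (0 + 1)*(138307/339) = 1*(138307/339) = 138307/339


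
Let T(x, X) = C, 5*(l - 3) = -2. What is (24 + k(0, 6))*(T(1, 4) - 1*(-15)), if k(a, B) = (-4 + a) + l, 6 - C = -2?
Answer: 2599/5 ≈ 519.80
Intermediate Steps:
l = 13/5 (l = 3 + (1/5)*(-2) = 3 - 2/5 = 13/5 ≈ 2.6000)
C = 8 (C = 6 - 1*(-2) = 6 + 2 = 8)
k(a, B) = -7/5 + a (k(a, B) = (-4 + a) + 13/5 = -7/5 + a)
T(x, X) = 8
(24 + k(0, 6))*(T(1, 4) - 1*(-15)) = (24 + (-7/5 + 0))*(8 - 1*(-15)) = (24 - 7/5)*(8 + 15) = (113/5)*23 = 2599/5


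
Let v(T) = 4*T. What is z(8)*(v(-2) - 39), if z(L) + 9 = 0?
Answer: 423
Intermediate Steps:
z(L) = -9 (z(L) = -9 + 0 = -9)
z(8)*(v(-2) - 39) = -9*(4*(-2) - 39) = -9*(-8 - 39) = -9*(-47) = 423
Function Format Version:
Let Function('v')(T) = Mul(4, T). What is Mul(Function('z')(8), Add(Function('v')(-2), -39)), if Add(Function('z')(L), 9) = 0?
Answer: 423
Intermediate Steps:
Function('z')(L) = -9 (Function('z')(L) = Add(-9, 0) = -9)
Mul(Function('z')(8), Add(Function('v')(-2), -39)) = Mul(-9, Add(Mul(4, -2), -39)) = Mul(-9, Add(-8, -39)) = Mul(-9, -47) = 423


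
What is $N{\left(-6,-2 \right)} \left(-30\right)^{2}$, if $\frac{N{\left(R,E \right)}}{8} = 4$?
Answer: $28800$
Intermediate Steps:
$N{\left(R,E \right)} = 32$ ($N{\left(R,E \right)} = 8 \cdot 4 = 32$)
$N{\left(-6,-2 \right)} \left(-30\right)^{2} = 32 \left(-30\right)^{2} = 32 \cdot 900 = 28800$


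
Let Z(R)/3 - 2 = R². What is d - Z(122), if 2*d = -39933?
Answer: -129249/2 ≈ -64625.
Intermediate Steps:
d = -39933/2 (d = (½)*(-39933) = -39933/2 ≈ -19967.)
Z(R) = 6 + 3*R²
d - Z(122) = -39933/2 - (6 + 3*122²) = -39933/2 - (6 + 3*14884) = -39933/2 - (6 + 44652) = -39933/2 - 1*44658 = -39933/2 - 44658 = -129249/2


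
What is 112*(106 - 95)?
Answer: 1232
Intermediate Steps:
112*(106 - 95) = 112*11 = 1232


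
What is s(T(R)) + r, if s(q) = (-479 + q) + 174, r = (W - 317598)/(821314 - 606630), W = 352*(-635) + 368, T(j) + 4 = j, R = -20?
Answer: -35585893/107342 ≈ -331.52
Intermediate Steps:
T(j) = -4 + j
W = -223152 (W = -223520 + 368 = -223152)
r = -270375/107342 (r = (-223152 - 317598)/(821314 - 606630) = -540750/214684 = -540750*1/214684 = -270375/107342 ≈ -2.5188)
s(q) = -305 + q
s(T(R)) + r = (-305 + (-4 - 20)) - 270375/107342 = (-305 - 24) - 270375/107342 = -329 - 270375/107342 = -35585893/107342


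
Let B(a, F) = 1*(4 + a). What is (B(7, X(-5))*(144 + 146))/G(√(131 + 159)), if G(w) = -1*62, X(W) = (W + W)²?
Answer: -1595/31 ≈ -51.452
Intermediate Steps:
X(W) = 4*W² (X(W) = (2*W)² = 4*W²)
B(a, F) = 4 + a
G(w) = -62
(B(7, X(-5))*(144 + 146))/G(√(131 + 159)) = ((4 + 7)*(144 + 146))/(-62) = (11*290)*(-1/62) = 3190*(-1/62) = -1595/31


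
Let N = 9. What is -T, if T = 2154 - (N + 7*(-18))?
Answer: -2271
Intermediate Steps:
T = 2271 (T = 2154 - (9 + 7*(-18)) = 2154 - (9 - 126) = 2154 - 1*(-117) = 2154 + 117 = 2271)
-T = -1*2271 = -2271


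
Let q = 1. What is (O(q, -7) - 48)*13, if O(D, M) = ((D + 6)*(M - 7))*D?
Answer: -1898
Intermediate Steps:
O(D, M) = D*(-7 + M)*(6 + D) (O(D, M) = ((6 + D)*(-7 + M))*D = ((-7 + M)*(6 + D))*D = D*(-7 + M)*(6 + D))
(O(q, -7) - 48)*13 = (1*(-42 - 7*1 + 6*(-7) + 1*(-7)) - 48)*13 = (1*(-42 - 7 - 42 - 7) - 48)*13 = (1*(-98) - 48)*13 = (-98 - 48)*13 = -146*13 = -1898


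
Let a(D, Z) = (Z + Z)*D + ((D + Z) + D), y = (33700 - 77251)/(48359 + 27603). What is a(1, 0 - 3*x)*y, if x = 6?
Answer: 1132326/37981 ≈ 29.813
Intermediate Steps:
y = -43551/75962 ≈ -0.57333
a(D, Z) = Z + 2*D + 2*D*Z (a(D, Z) = (2*Z)*D + (Z + 2*D) = 2*D*Z + (Z + 2*D) = Z + 2*D + 2*D*Z)
a(1, 0 - 3*x)*y = ((0 - 3*6) + 2*1 + 2*1*(0 - 3*6))*(-43551/75962) = ((0 - 18) + 2 + 2*1*(0 - 18))*(-43551/75962) = (-18 + 2 + 2*1*(-18))*(-43551/75962) = (-18 + 2 - 36)*(-43551/75962) = -52*(-43551/75962) = 1132326/37981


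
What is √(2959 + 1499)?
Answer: √4458 ≈ 66.768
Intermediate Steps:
√(2959 + 1499) = √4458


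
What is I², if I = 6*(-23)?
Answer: 19044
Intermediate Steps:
I = -138
I² = (-138)² = 19044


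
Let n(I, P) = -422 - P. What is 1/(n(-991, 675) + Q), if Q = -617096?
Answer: -1/618193 ≈ -1.6176e-6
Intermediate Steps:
1/(n(-991, 675) + Q) = 1/((-422 - 1*675) - 617096) = 1/((-422 - 675) - 617096) = 1/(-1097 - 617096) = 1/(-618193) = -1/618193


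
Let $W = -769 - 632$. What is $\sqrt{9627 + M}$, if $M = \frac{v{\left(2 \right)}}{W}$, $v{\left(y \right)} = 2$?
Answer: $\frac{5 \sqrt{755835297}}{1401} \approx 98.117$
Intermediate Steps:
$W = -1401$
$M = - \frac{2}{1401}$ ($M = \frac{2}{-1401} = 2 \left(- \frac{1}{1401}\right) = - \frac{2}{1401} \approx -0.0014276$)
$\sqrt{9627 + M} = \sqrt{9627 - \frac{2}{1401}} = \sqrt{\frac{13487425}{1401}} = \frac{5 \sqrt{755835297}}{1401}$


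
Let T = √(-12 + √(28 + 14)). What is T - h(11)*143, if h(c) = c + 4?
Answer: -2145 + I*√(12 - √42) ≈ -2145.0 + 2.3493*I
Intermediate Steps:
h(c) = 4 + c
T = √(-12 + √42) ≈ 2.3493*I
T - h(11)*143 = √(-12 + √42) - (4 + 11)*143 = √(-12 + √42) - 1*15*143 = √(-12 + √42) - 15*143 = √(-12 + √42) - 2145 = -2145 + √(-12 + √42)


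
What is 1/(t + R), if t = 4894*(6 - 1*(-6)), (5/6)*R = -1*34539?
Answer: 5/86406 ≈ 5.7866e-5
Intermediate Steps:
R = -207234/5 (R = 6*(-1*34539)/5 = (6/5)*(-34539) = -207234/5 ≈ -41447.)
t = 58728 (t = 4894*(6 + 6) = 4894*12 = 58728)
1/(t + R) = 1/(58728 - 207234/5) = 1/(86406/5) = 5/86406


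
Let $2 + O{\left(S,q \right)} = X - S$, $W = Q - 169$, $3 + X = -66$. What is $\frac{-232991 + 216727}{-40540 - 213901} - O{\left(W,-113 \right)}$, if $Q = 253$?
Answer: $\frac{39454619}{254441} \approx 155.06$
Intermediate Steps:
$X = -69$ ($X = -3 - 66 = -69$)
$W = 84$ ($W = 253 - 169 = 84$)
$O{\left(S,q \right)} = -71 - S$ ($O{\left(S,q \right)} = -2 - \left(69 + S\right) = -71 - S$)
$\frac{-232991 + 216727}{-40540 - 213901} - O{\left(W,-113 \right)} = \frac{-232991 + 216727}{-40540 - 213901} - \left(-71 - 84\right) = - \frac{16264}{-254441} - \left(-71 - 84\right) = \left(-16264\right) \left(- \frac{1}{254441}\right) - -155 = \frac{16264}{254441} + 155 = \frac{39454619}{254441}$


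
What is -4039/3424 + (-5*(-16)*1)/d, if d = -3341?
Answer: -13768219/11439584 ≈ -1.2036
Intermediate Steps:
-4039/3424 + (-5*(-16)*1)/d = -4039/3424 + (-5*(-16)*1)/(-3341) = -4039*1/3424 + (80*1)*(-1/3341) = -4039/3424 + 80*(-1/3341) = -4039/3424 - 80/3341 = -13768219/11439584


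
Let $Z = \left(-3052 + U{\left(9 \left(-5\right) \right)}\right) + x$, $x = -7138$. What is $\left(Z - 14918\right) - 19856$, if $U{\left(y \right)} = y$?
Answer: $-45009$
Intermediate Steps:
$Z = -10235$ ($Z = \left(-3052 + 9 \left(-5\right)\right) - 7138 = \left(-3052 - 45\right) - 7138 = -3097 - 7138 = -10235$)
$\left(Z - 14918\right) - 19856 = \left(-10235 - 14918\right) - 19856 = -25153 - 19856 = -45009$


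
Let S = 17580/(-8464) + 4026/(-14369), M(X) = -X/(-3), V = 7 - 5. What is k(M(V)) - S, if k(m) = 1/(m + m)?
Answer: 47237187/15202402 ≈ 3.1072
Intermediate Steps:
V = 2
M(X) = X/3 (M(X) = -X*(-⅓) = X/3)
S = -71670771/30404804 (S = 17580*(-1/8464) + 4026*(-1/14369) = -4395/2116 - 4026/14369 = -71670771/30404804 ≈ -2.3572)
k(m) = 1/(2*m)
k(M(V)) - S = 1/(2*(((⅓)*2))) - 1*(-71670771/30404804) = 1/(2*(⅔)) + 71670771/30404804 = (½)*(3/2) + 71670771/30404804 = ¾ + 71670771/30404804 = 47237187/15202402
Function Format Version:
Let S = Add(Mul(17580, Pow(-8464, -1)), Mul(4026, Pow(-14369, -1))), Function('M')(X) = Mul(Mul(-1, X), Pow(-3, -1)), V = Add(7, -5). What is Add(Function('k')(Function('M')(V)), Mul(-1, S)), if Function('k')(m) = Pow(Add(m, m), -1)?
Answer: Rational(47237187, 15202402) ≈ 3.1072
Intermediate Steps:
V = 2
Function('M')(X) = Mul(Rational(1, 3), X) (Function('M')(X) = Mul(Mul(-1, X), Rational(-1, 3)) = Mul(Rational(1, 3), X))
S = Rational(-71670771, 30404804) (S = Add(Mul(17580, Rational(-1, 8464)), Mul(4026, Rational(-1, 14369))) = Add(Rational(-4395, 2116), Rational(-4026, 14369)) = Rational(-71670771, 30404804) ≈ -2.3572)
Function('k')(m) = Mul(Rational(1, 2), Pow(m, -1)) (Function('k')(m) = Pow(Mul(2, m), -1) = Mul(Rational(1, 2), Pow(m, -1)))
Add(Function('k')(Function('M')(V)), Mul(-1, S)) = Add(Mul(Rational(1, 2), Pow(Mul(Rational(1, 3), 2), -1)), Mul(-1, Rational(-71670771, 30404804))) = Add(Mul(Rational(1, 2), Pow(Rational(2, 3), -1)), Rational(71670771, 30404804)) = Add(Mul(Rational(1, 2), Rational(3, 2)), Rational(71670771, 30404804)) = Add(Rational(3, 4), Rational(71670771, 30404804)) = Rational(47237187, 15202402)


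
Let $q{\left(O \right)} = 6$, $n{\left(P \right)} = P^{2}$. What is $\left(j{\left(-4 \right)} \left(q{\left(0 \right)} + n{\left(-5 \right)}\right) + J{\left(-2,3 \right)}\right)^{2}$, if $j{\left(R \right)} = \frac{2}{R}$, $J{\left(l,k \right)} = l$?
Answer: $\frac{1225}{4} \approx 306.25$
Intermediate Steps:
$\left(j{\left(-4 \right)} \left(q{\left(0 \right)} + n{\left(-5 \right)}\right) + J{\left(-2,3 \right)}\right)^{2} = \left(\frac{2}{-4} \left(6 + \left(-5\right)^{2}\right) - 2\right)^{2} = \left(2 \left(- \frac{1}{4}\right) \left(6 + 25\right) - 2\right)^{2} = \left(\left(- \frac{1}{2}\right) 31 - 2\right)^{2} = \left(- \frac{31}{2} - 2\right)^{2} = \left(- \frac{35}{2}\right)^{2} = \frac{1225}{4}$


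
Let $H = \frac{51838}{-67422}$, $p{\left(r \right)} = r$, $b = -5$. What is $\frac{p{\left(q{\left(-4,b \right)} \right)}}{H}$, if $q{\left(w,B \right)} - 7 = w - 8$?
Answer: $\frac{168555}{25919} \approx 6.5031$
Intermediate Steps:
$q{\left(w,B \right)} = -1 + w$ ($q{\left(w,B \right)} = 7 + \left(w - 8\right) = 7 + \left(-8 + w\right) = -1 + w$)
$H = - \frac{25919}{33711}$ ($H = 51838 \left(- \frac{1}{67422}\right) = - \frac{25919}{33711} \approx -0.76886$)
$\frac{p{\left(q{\left(-4,b \right)} \right)}}{H} = \frac{-1 - 4}{- \frac{25919}{33711}} = \left(-5\right) \left(- \frac{33711}{25919}\right) = \frac{168555}{25919}$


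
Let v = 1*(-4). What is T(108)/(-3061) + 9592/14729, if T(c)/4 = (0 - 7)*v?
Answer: 2519224/4098679 ≈ 0.61464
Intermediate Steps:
v = -4
T(c) = 112 (T(c) = 4*((0 - 7)*(-4)) = 4*(-7*(-4)) = 4*28 = 112)
T(108)/(-3061) + 9592/14729 = 112/(-3061) + 9592/14729 = 112*(-1/3061) + 9592*(1/14729) = -112/3061 + 872/1339 = 2519224/4098679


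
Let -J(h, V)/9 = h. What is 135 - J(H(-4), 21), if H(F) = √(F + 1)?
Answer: 135 + 9*I*√3 ≈ 135.0 + 15.588*I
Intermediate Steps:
H(F) = √(1 + F)
J(h, V) = -9*h
135 - J(H(-4), 21) = 135 - (-9)*√(1 - 4) = 135 - (-9)*√(-3) = 135 - (-9)*I*√3 = 135 + 9*I*√3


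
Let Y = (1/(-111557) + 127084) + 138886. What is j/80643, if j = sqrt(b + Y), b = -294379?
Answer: I*sqrt(353548989461398)/8996291151 ≈ 0.0020901*I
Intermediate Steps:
Y = 29670815289/111557 (Y = (-1/111557 + 127084) + 138886 = 14177109787/111557 + 138886 = 29670815289/111557 ≈ 2.6597e+5)
j = I*sqrt(353548989461398)/111557 (j = sqrt(-294379 + 29670815289/111557) = sqrt(-3169222814/111557) = I*sqrt(353548989461398)/111557 ≈ 168.55*I)
j/80643 = (I*sqrt(353548989461398)/111557)/80643 = (I*sqrt(353548989461398)/111557)*(1/80643) = I*sqrt(353548989461398)/8996291151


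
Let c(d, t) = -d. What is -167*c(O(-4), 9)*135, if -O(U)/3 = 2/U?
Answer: 67635/2 ≈ 33818.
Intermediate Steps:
O(U) = -6/U
-167*c(O(-4), 9)*135 = -(-167)*(-6/(-4))*135 = -(-167)*(-6*(-¼))*135 = -(-167)*3/2*135 = -167*(-3/2)*135 = (501/2)*135 = 67635/2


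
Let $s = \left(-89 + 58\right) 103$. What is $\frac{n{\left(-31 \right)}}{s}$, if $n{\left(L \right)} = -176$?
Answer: $\frac{176}{3193} \approx 0.055121$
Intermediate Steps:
$s = -3193$ ($s = \left(-31\right) 103 = -3193$)
$\frac{n{\left(-31 \right)}}{s} = - \frac{176}{-3193} = \left(-176\right) \left(- \frac{1}{3193}\right) = \frac{176}{3193}$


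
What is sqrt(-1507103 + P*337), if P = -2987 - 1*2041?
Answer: 11*I*sqrt(26459) ≈ 1789.3*I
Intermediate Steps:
P = -5028 (P = -2987 - 2041 = -5028)
sqrt(-1507103 + P*337) = sqrt(-1507103 - 5028*337) = sqrt(-1507103 - 1694436) = sqrt(-3201539) = 11*I*sqrt(26459)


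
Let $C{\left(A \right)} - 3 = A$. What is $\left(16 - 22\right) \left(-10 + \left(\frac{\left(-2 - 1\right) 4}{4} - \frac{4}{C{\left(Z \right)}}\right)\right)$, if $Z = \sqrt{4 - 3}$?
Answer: $84$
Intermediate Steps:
$Z = 1$ ($Z = \sqrt{1} = 1$)
$C{\left(A \right)} = 3 + A$
$\left(16 - 22\right) \left(-10 + \left(\frac{\left(-2 - 1\right) 4}{4} - \frac{4}{C{\left(Z \right)}}\right)\right) = \left(16 - 22\right) \left(-10 - \left(\frac{4}{3 + 1} - \frac{\left(-2 - 1\right) 4}{4}\right)\right) = \left(16 - 22\right) \left(-10 + \left(\left(-3\right) 4 \cdot \frac{1}{4} - \frac{4}{4}\right)\right) = - 6 \left(-10 - 4\right) = \left(-6\right) \left(-14\right) = 84$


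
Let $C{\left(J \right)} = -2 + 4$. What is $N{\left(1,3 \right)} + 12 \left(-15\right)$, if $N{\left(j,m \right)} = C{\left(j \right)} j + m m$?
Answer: $-169$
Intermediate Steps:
$C{\left(J \right)} = 2$
$N{\left(j,m \right)} = m^{2} + 2 j$ ($N{\left(j,m \right)} = 2 j + m m = 2 j + m^{2} = m^{2} + 2 j$)
$N{\left(1,3 \right)} + 12 \left(-15\right) = \left(3^{2} + 2 \cdot 1\right) + 12 \left(-15\right) = \left(9 + 2\right) - 180 = 11 - 180 = -169$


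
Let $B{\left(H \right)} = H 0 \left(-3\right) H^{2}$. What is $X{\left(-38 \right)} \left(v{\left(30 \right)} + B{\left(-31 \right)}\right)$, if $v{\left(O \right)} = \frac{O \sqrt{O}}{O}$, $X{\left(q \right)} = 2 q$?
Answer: $- 76 \sqrt{30} \approx -416.27$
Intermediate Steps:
$B{\left(H \right)} = 0$ ($B{\left(H \right)} = 0 \left(-3\right) H^{2} = 0 H^{2} = 0$)
$v{\left(O \right)} = \sqrt{O}$ ($v{\left(O \right)} = \frac{O^{\frac{3}{2}}}{O} = \sqrt{O}$)
$X{\left(-38 \right)} \left(v{\left(30 \right)} + B{\left(-31 \right)}\right) = 2 \left(-38\right) \left(\sqrt{30} + 0\right) = - 76 \sqrt{30}$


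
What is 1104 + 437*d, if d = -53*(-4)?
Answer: 93748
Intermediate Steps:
d = 212
1104 + 437*d = 1104 + 437*212 = 1104 + 92644 = 93748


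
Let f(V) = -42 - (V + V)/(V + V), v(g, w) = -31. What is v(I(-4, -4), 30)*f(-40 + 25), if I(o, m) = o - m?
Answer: 1333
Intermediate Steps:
f(V) = -43 (f(V) = -42 - 2*V/(2*V) = -42 - 2*V*1/(2*V) = -42 - 1*1 = -42 - 1 = -43)
v(I(-4, -4), 30)*f(-40 + 25) = -31*(-43) = 1333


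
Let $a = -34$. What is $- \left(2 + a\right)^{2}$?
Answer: $-1024$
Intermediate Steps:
$- \left(2 + a\right)^{2} = - \left(2 - 34\right)^{2} = - \left(-32\right)^{2} = \left(-1\right) 1024 = -1024$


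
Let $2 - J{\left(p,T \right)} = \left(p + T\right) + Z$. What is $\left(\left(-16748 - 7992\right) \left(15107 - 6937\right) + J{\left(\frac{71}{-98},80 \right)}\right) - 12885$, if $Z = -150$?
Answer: $- \frac{19809584003}{98} \approx -2.0214 \cdot 10^{8}$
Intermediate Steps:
$J{\left(p,T \right)} = 152 - T - p$ ($J{\left(p,T \right)} = 2 - \left(\left(p + T\right) - 150\right) = 2 - \left(\left(T + p\right) - 150\right) = 2 - \left(-150 + T + p\right) = 152 - T - p$)
$\left(\left(-16748 - 7992\right) \left(15107 - 6937\right) + J{\left(\frac{71}{-98},80 \right)}\right) - 12885 = \left(\left(-16748 - 7992\right) \left(15107 - 6937\right) - \left(-72 - \frac{71}{98}\right)\right) - 12885 = \left(\left(-24740\right) 8170 - \left(-72 - \frac{71}{98}\right)\right) - 12885 = \left(-202125800 - - \frac{7127}{98}\right) - 12885 = \left(-202125800 + \left(152 - 80 + \frac{71}{98}\right)\right) - 12885 = \left(-202125800 + \frac{7127}{98}\right) - 12885 = - \frac{19808321273}{98} - 12885 = - \frac{19809584003}{98}$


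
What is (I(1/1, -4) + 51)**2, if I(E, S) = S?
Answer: 2209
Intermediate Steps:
(I(1/1, -4) + 51)**2 = (-4 + 51)**2 = 47**2 = 2209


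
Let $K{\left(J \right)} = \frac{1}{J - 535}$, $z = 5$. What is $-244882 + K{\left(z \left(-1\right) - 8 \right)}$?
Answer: $- \frac{134195337}{548} \approx -2.4488 \cdot 10^{5}$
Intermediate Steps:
$K{\left(J \right)} = \frac{1}{-535 + J}$
$-244882 + K{\left(z \left(-1\right) - 8 \right)} = -244882 + \frac{1}{-535 + \left(5 \left(-1\right) - 8\right)} = -244882 + \frac{1}{-535 - 13} = -244882 + \frac{1}{-548} = -244882 - \frac{1}{548} = - \frac{134195337}{548}$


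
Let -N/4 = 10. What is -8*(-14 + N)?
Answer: 432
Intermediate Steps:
N = -40 (N = -4*10 = -40)
-8*(-14 + N) = -8*(-14 - 40) = -8*(-54) = 432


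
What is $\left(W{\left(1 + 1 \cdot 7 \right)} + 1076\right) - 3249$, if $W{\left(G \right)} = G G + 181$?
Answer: $-1928$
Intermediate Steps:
$W{\left(G \right)} = 181 + G^{2}$ ($W{\left(G \right)} = G^{2} + 181 = 181 + G^{2}$)
$\left(W{\left(1 + 1 \cdot 7 \right)} + 1076\right) - 3249 = \left(\left(181 + \left(1 + 1 \cdot 7\right)^{2}\right) + 1076\right) - 3249 = \left(\left(181 + \left(1 + 7\right)^{2}\right) + 1076\right) - 3249 = \left(\left(181 + 8^{2}\right) + 1076\right) - 3249 = \left(\left(181 + 64\right) + 1076\right) - 3249 = \left(245 + 1076\right) - 3249 = 1321 - 3249 = -1928$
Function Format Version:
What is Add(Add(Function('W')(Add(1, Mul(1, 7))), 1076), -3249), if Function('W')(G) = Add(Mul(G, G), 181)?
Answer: -1928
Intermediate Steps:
Function('W')(G) = Add(181, Pow(G, 2)) (Function('W')(G) = Add(Pow(G, 2), 181) = Add(181, Pow(G, 2)))
Add(Add(Function('W')(Add(1, Mul(1, 7))), 1076), -3249) = Add(Add(Add(181, Pow(Add(1, Mul(1, 7)), 2)), 1076), -3249) = Add(Add(Add(181, Pow(Add(1, 7), 2)), 1076), -3249) = Add(Add(Add(181, Pow(8, 2)), 1076), -3249) = Add(Add(Add(181, 64), 1076), -3249) = Add(Add(245, 1076), -3249) = Add(1321, -3249) = -1928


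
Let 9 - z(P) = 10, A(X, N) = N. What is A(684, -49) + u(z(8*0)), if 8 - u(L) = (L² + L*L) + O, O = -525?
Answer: 482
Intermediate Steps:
z(P) = -1 (z(P) = 9 - 1*10 = 9 - 10 = -1)
u(L) = 533 - 2*L² (u(L) = 8 - ((L² + L*L) - 525) = 8 - ((L² + L²) - 525) = 8 - (2*L² - 525) = 8 - (-525 + 2*L²) = 8 + (525 - 2*L²) = 533 - 2*L²)
A(684, -49) + u(z(8*0)) = -49 + (533 - 2*(-1)²) = -49 + (533 - 2*1) = -49 + (533 - 2) = -49 + 531 = 482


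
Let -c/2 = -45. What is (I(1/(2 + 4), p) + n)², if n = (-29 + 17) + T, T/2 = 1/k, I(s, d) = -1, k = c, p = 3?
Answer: 341056/2025 ≈ 168.42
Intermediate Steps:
c = 90 (c = -2*(-45) = 90)
k = 90
T = 1/45 (T = 2/90 = 2*(1/90) = 1/45 ≈ 0.022222)
n = -539/45 (n = (-29 + 17) + 1/45 = -12 + 1/45 = -539/45 ≈ -11.978)
(I(1/(2 + 4), p) + n)² = (-1 - 539/45)² = (-584/45)² = 341056/2025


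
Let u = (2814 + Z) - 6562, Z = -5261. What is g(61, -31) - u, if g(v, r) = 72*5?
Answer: 9369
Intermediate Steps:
g(v, r) = 360
u = -9009 (u = (2814 - 5261) - 6562 = -2447 - 6562 = -9009)
g(61, -31) - u = 360 - 1*(-9009) = 360 + 9009 = 9369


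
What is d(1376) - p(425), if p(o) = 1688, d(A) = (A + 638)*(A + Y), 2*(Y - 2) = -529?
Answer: 2240901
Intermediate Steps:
Y = -525/2 (Y = 2 + (½)*(-529) = 2 - 529/2 = -525/2 ≈ -262.50)
d(A) = (638 + A)*(-525/2 + A) (d(A) = (A + 638)*(A - 525/2) = (638 + A)*(-525/2 + A))
d(1376) - p(425) = (-167475 + 1376² + (751/2)*1376) - 1*1688 = (-167475 + 1893376 + 516688) - 1688 = 2242589 - 1688 = 2240901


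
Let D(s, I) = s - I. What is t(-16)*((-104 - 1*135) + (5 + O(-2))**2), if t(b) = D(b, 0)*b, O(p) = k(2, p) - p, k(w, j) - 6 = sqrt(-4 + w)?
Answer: -18432 + 6656*I*sqrt(2) ≈ -18432.0 + 9413.0*I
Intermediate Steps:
k(w, j) = 6 + sqrt(-4 + w)
O(p) = 6 - p + I*sqrt(2) (O(p) = (6 + sqrt(-4 + 2)) - p = (6 + sqrt(-2)) - p = (6 + I*sqrt(2)) - p = 6 - p + I*sqrt(2))
t(b) = b**2 (t(b) = (b - 1*0)*b = (b + 0)*b = b*b = b**2)
t(-16)*((-104 - 1*135) + (5 + O(-2))**2) = (-16)**2*((-104 - 1*135) + (5 + (6 - 1*(-2) + I*sqrt(2)))**2) = 256*((-104 - 135) + (5 + (6 + 2 + I*sqrt(2)))**2) = 256*(-239 + (5 + (8 + I*sqrt(2)))**2) = 256*(-239 + (13 + I*sqrt(2))**2) = -61184 + 256*(13 + I*sqrt(2))**2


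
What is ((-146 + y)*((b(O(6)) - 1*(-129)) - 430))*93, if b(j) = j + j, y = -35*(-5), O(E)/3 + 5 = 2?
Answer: -860343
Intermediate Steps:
O(E) = -9 (O(E) = -15 + 3*2 = -15 + 6 = -9)
y = 175
b(j) = 2*j
((-146 + y)*((b(O(6)) - 1*(-129)) - 430))*93 = ((-146 + 175)*((2*(-9) - 1*(-129)) - 430))*93 = (29*((-18 + 129) - 430))*93 = (29*(111 - 430))*93 = (29*(-319))*93 = -9251*93 = -860343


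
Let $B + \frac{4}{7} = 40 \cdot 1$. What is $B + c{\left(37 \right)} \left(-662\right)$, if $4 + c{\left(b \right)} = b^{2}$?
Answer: $- \frac{6325134}{7} \approx -9.0359 \cdot 10^{5}$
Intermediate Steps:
$c{\left(b \right)} = -4 + b^{2}$
$B = \frac{276}{7}$ ($B = - \frac{4}{7} + 40 \cdot 1 = - \frac{4}{7} + 40 = \frac{276}{7} \approx 39.429$)
$B + c{\left(37 \right)} \left(-662\right) = \frac{276}{7} + \left(-4 + 37^{2}\right) \left(-662\right) = \frac{276}{7} + \left(-4 + 1369\right) \left(-662\right) = \frac{276}{7} + 1365 \left(-662\right) = \frac{276}{7} - 903630 = - \frac{6325134}{7}$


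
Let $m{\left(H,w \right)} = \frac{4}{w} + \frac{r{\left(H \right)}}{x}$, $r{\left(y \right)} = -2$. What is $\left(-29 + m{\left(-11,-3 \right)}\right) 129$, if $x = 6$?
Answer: $-3956$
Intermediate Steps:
$m{\left(H,w \right)} = - \frac{1}{3} + \frac{4}{w}$ ($m{\left(H,w \right)} = \frac{4}{w} - \frac{2}{6} = \frac{4}{w} - \frac{1}{3} = - \frac{1}{3} + \frac{4}{w}$)
$\left(-29 + m{\left(-11,-3 \right)}\right) 129 = \left(-29 + \frac{12 - -3}{3 \left(-3\right)}\right) 129 = \left(-29 + \frac{1}{3} \left(- \frac{1}{3}\right) \left(12 + 3\right)\right) 129 = \left(-29 + \frac{1}{3} \left(- \frac{1}{3}\right) 15\right) 129 = \left(-29 - \frac{5}{3}\right) 129 = \left(- \frac{92}{3}\right) 129 = -3956$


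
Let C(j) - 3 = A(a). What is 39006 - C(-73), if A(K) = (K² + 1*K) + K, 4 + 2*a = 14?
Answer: 38968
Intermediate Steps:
a = 5 (a = -2 + (½)*14 = -2 + 7 = 5)
A(K) = K² + 2*K (A(K) = (K² + K) + K = (K + K²) + K = K² + 2*K)
C(j) = 38 (C(j) = 3 + 5*(2 + 5) = 3 + 5*7 = 3 + 35 = 38)
39006 - C(-73) = 39006 - 1*38 = 39006 - 38 = 38968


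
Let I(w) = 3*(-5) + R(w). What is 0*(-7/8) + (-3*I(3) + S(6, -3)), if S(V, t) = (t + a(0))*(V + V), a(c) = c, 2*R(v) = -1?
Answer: 21/2 ≈ 10.500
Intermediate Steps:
R(v) = -½ (R(v) = (½)*(-1) = -½)
I(w) = -31/2 (I(w) = 3*(-5) - ½ = -15 - ½ = -31/2)
S(V, t) = 2*V*t (S(V, t) = (t + 0)*(V + V) = t*(2*V) = 2*V*t)
0*(-7/8) + (-3*I(3) + S(6, -3)) = 0*(-7/8) + (-3*(-31/2) + 2*6*(-3)) = 0*(-7*⅛) + (93/2 - 36) = 0*(-7/8) + 21/2 = 0 + 21/2 = 21/2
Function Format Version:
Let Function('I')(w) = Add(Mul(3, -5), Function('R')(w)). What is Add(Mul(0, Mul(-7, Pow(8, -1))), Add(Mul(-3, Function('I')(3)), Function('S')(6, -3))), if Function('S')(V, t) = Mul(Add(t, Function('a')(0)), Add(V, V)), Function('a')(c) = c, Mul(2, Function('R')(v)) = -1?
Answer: Rational(21, 2) ≈ 10.500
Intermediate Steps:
Function('R')(v) = Rational(-1, 2) (Function('R')(v) = Mul(Rational(1, 2), -1) = Rational(-1, 2))
Function('I')(w) = Rational(-31, 2) (Function('I')(w) = Add(Mul(3, -5), Rational(-1, 2)) = Add(-15, Rational(-1, 2)) = Rational(-31, 2))
Function('S')(V, t) = Mul(2, V, t) (Function('S')(V, t) = Mul(Add(t, 0), Add(V, V)) = Mul(t, Mul(2, V)) = Mul(2, V, t))
Add(Mul(0, Mul(-7, Pow(8, -1))), Add(Mul(-3, Function('I')(3)), Function('S')(6, -3))) = Add(Mul(0, Mul(-7, Pow(8, -1))), Add(Mul(-3, Rational(-31, 2)), Mul(2, 6, -3))) = Add(Mul(0, Mul(-7, Rational(1, 8))), Add(Rational(93, 2), -36)) = Add(Mul(0, Rational(-7, 8)), Rational(21, 2)) = Add(0, Rational(21, 2)) = Rational(21, 2)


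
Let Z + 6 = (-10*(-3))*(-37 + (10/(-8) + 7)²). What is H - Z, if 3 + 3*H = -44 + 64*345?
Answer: 179243/24 ≈ 7468.5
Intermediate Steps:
H = 22033/3 (H = -1 + (-44 + 64*345)/3 = -1 + (-44 + 22080)/3 = -1 + (⅓)*22036 = -1 + 22036/3 = 22033/3 ≈ 7344.3)
Z = -993/8 (Z = -6 + (-10*(-3))*(-37 + (10/(-8) + 7)²) = -6 + 30*(-37 + (10*(-⅛) + 7)²) = -6 + 30*(-37 + (-5/4 + 7)²) = -6 + 30*(-37 + (23/4)²) = -6 + 30*(-37 + 529/16) = -6 + 30*(-63/16) = -6 - 945/8 = -993/8 ≈ -124.13)
H - Z = 22033/3 - 1*(-993/8) = 22033/3 + 993/8 = 179243/24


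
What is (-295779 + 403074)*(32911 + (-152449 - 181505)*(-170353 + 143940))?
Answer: 946423434865335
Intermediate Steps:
(-295779 + 403074)*(32911 + (-152449 - 181505)*(-170353 + 143940)) = 107295*(32911 - 333954*(-26413)) = 107295*(32911 + 8820727002) = 107295*8820759913 = 946423434865335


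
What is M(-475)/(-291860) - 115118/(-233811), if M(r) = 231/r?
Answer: 15959265263341/32414037268500 ≈ 0.49236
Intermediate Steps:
M(-475)/(-291860) - 115118/(-233811) = (231/(-475))/(-291860) - 115118/(-233811) = (231*(-1/475))*(-1/291860) - 115118*(-1/233811) = -231/475*(-1/291860) + 115118/233811 = 231/138633500 + 115118/233811 = 15959265263341/32414037268500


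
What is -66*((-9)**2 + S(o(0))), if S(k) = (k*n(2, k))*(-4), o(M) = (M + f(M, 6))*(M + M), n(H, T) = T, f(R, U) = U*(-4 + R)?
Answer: -5346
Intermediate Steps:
o(M) = 2*M*(-24 + 7*M) (o(M) = (M + 6*(-4 + M))*(M + M) = (M + (-24 + 6*M))*(2*M) = (-24 + 7*M)*(2*M) = 2*M*(-24 + 7*M))
S(k) = -4*k**2 (S(k) = (k*k)*(-4) = k**2*(-4) = -4*k**2)
-66*((-9)**2 + S(o(0))) = -66*((-9)**2 - 4*(2*0*(-24 + 7*0))**2) = -66*(81 - 4*(2*0*(-24 + 0))**2) = -66*(81 - 4*(2*0*(-24))**2) = -66*(81 - 4*0**2) = -66*(81 - 4*0) = -66*(81 + 0) = -66*81 = -5346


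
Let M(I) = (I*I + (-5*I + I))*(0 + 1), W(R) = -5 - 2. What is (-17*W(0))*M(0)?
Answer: 0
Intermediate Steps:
W(R) = -7
M(I) = I**2 - 4*I (M(I) = (I**2 - 4*I)*1 = I**2 - 4*I)
(-17*W(0))*M(0) = (-17*(-7))*(0*(-4 + 0)) = 119*(0*(-4)) = 119*0 = 0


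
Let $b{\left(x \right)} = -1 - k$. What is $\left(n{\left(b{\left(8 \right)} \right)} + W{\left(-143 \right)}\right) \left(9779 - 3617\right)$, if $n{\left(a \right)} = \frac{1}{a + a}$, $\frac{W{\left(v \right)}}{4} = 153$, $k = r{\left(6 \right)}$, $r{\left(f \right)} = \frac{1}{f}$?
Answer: $\frac{26379522}{7} \approx 3.7685 \cdot 10^{6}$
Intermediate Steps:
$k = \frac{1}{6} \approx 0.16667$
$W{\left(v \right)} = 612$ ($W{\left(v \right)} = 4 \cdot 153 = 612$)
$b{\left(x \right)} = - \frac{7}{6}$ ($b{\left(x \right)} = -1 - \frac{1}{6} = - \frac{7}{6}$)
$n{\left(a \right)} = \frac{1}{2 a}$
$\left(n{\left(b{\left(8 \right)} \right)} + W{\left(-143 \right)}\right) \left(9779 - 3617\right) = \left(\frac{1}{2 \left(- \frac{7}{6}\right)} + 612\right) \left(9779 - 3617\right) = \left(\frac{1}{2} \left(- \frac{6}{7}\right) + 612\right) 6162 = \left(- \frac{3}{7} + 612\right) 6162 = \frac{4281}{7} \cdot 6162 = \frac{26379522}{7}$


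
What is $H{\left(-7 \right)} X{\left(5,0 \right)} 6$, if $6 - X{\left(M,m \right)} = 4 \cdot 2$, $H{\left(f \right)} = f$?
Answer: $84$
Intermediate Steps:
$X{\left(M,m \right)} = -2$ ($X{\left(M,m \right)} = 6 - 4 \cdot 2 = 6 - 8 = -2$)
$H{\left(-7 \right)} X{\left(5,0 \right)} 6 = - 7 \left(\left(-2\right) 6\right) = \left(-7\right) \left(-12\right) = 84$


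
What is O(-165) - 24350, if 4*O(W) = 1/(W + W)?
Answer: -32142001/1320 ≈ -24350.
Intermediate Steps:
O(W) = 1/(8*W) (O(W) = 1/(4*(W + W)) = 1/(4*((2*W))) = (1/(2*W))/4 = 1/(8*W))
O(-165) - 24350 = (⅛)/(-165) - 24350 = (⅛)*(-1/165) - 24350 = -1/1320 - 24350 = -32142001/1320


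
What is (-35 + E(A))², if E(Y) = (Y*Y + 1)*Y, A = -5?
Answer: 27225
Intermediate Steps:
E(Y) = Y*(1 + Y²) (E(Y) = (Y² + 1)*Y = (1 + Y²)*Y = Y*(1 + Y²))
(-35 + E(A))² = (-35 + (-5 + (-5)³))² = (-35 + (-5 - 125))² = (-35 - 130)² = (-165)² = 27225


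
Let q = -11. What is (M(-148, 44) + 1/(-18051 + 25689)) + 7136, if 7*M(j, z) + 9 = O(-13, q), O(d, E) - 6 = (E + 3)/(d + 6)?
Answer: 2670634387/374262 ≈ 7135.7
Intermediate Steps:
O(d, E) = 6 + (3 + E)/(6 + d) (O(d, E) = 6 + (E + 3)/(d + 6) = 6 + (3 + E)/(6 + d))
M(j, z) = -13/49 (M(j, z) = -9/7 + ((39 - 11 + 6*(-13))/(6 - 13))/7 = -9/7 + ((39 - 11 - 78)/(-7))/7 = -9/7 + (-⅐*(-50))/7 = -9/7 + (⅐)*(50/7) = -9/7 + 50/49 = -13/49)
(M(-148, 44) + 1/(-18051 + 25689)) + 7136 = (-13/49 + 1/(-18051 + 25689)) + 7136 = (-13/49 + 1/7638) + 7136 = -99245/374262 + 7136 = 2670634387/374262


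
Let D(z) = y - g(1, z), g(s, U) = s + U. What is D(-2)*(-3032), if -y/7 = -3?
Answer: -66704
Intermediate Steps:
y = 21 (y = -7*(-3) = 21)
g(s, U) = U + s
D(z) = 20 - z (D(z) = 21 - (z + 1) = 21 - (1 + z) = 21 + (-1 - z) = 20 - z)
D(-2)*(-3032) = (20 - 1*(-2))*(-3032) = (20 + 2)*(-3032) = 22*(-3032) = -66704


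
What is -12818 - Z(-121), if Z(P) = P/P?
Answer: -12819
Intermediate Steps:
Z(P) = 1
-12818 - Z(-121) = -12818 - 1*1 = -12818 - 1 = -12819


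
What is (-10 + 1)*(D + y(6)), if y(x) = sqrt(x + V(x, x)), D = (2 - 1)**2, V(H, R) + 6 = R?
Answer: -9 - 9*sqrt(6) ≈ -31.045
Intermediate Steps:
V(H, R) = -6 + R
D = 1 (D = 1**2 = 1)
y(x) = sqrt(-6 + 2*x) (y(x) = sqrt(x + (-6 + x)) = sqrt(-6 + 2*x))
(-10 + 1)*(D + y(6)) = (-10 + 1)*(1 + sqrt(-6 + 2*6)) = -9*(1 + sqrt(-6 + 12)) = -9*(1 + sqrt(6)) = -9 - 9*sqrt(6)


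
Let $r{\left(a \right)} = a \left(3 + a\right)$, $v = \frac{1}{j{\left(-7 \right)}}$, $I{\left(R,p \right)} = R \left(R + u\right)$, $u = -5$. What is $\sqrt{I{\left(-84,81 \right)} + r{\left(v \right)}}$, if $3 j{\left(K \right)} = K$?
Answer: $\frac{\sqrt{366270}}{7} \approx 86.458$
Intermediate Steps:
$j{\left(K \right)} = \frac{K}{3}$
$I{\left(R,p \right)} = R \left(-5 + R\right)$ ($I{\left(R,p \right)} = R \left(R - 5\right) = R \left(-5 + R\right)$)
$v = - \frac{3}{7}$ ($v = \frac{1}{\frac{1}{3} \left(-7\right)} = \frac{1}{- \frac{7}{3}} = - \frac{3}{7} \approx -0.42857$)
$\sqrt{I{\left(-84,81 \right)} + r{\left(v \right)}} = \sqrt{- 84 \left(-5 - 84\right) - \frac{3 \left(3 - \frac{3}{7}\right)}{7}} = \sqrt{\left(-84\right) \left(-89\right) - \frac{54}{49}} = \sqrt{7476 - \frac{54}{49}} = \sqrt{\frac{366270}{49}} = \frac{\sqrt{366270}}{7}$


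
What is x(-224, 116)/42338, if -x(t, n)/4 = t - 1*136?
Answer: 720/21169 ≈ 0.034012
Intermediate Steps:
x(t, n) = 544 - 4*t (x(t, n) = -4*(t - 1*136) = -4*(t - 136) = -4*(-136 + t) = 544 - 4*t)
x(-224, 116)/42338 = (544 - 4*(-224))/42338 = (544 + 896)*(1/42338) = 1440*(1/42338) = 720/21169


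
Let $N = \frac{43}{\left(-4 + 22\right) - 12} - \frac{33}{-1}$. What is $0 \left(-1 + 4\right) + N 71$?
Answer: $\frac{17111}{6} \approx 2851.8$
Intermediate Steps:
$N = \frac{241}{6}$ ($N = \frac{43}{18 - 12} - -33 = \frac{43}{6} + 33 = \frac{241}{6} \approx 40.167$)
$0 \left(-1 + 4\right) + N 71 = 0 \left(-1 + 4\right) + \frac{241}{6} \cdot 71 = 0 \cdot 3 + \frac{17111}{6} = 0 + \frac{17111}{6} = \frac{17111}{6}$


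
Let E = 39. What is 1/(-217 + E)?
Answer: -1/178 ≈ -0.0056180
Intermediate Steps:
1/(-217 + E) = 1/(-217 + 39) = 1/(-178) = -1/178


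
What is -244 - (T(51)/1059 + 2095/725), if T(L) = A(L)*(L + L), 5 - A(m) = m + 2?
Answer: -12400407/51185 ≈ -242.27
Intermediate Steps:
A(m) = 3 - m (A(m) = 5 - (m + 2) = 5 - (2 + m) = 5 + (-2 - m) = 3 - m)
T(L) = 2*L*(3 - L) (T(L) = (3 - L)*(L + L) = (3 - L)*(2*L) = 2*L*(3 - L))
-244 - (T(51)/1059 + 2095/725) = -244 - ((2*51*(3 - 1*51))/1059 + 2095/725) = -244 - ((2*51*(3 - 51))*(1/1059) + 2095*(1/725)) = -244 - ((2*51*(-48))*(1/1059) + 419/145) = -244 - (-4896*1/1059 + 419/145) = -244 - (-1632/353 + 419/145) = -244 - 1*(-88733/51185) = -244 + 88733/51185 = -12400407/51185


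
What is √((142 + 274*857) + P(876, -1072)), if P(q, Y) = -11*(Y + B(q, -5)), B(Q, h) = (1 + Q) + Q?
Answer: √227469 ≈ 476.94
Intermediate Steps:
B(Q, h) = 1 + 2*Q
P(q, Y) = -11 - 22*q - 11*Y (P(q, Y) = -11*(Y + (1 + 2*q)) = -11*(1 + Y + 2*q) = -11 - 22*q - 11*Y)
√((142 + 274*857) + P(876, -1072)) = √((142 + 274*857) + (-11 - 22*876 - 11*(-1072))) = √((142 + 234818) + (-11 - 19272 + 11792)) = √(234960 - 7491) = √227469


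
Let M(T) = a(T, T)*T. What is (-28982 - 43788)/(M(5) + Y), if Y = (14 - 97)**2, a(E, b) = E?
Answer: -36385/3457 ≈ -10.525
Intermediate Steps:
M(T) = T**2 (M(T) = T*T = T**2)
Y = 6889 (Y = (-83)**2 = 6889)
(-28982 - 43788)/(M(5) + Y) = (-28982 - 43788)/(5**2 + 6889) = -72770/(25 + 6889) = -72770/6914 = -72770*1/6914 = -36385/3457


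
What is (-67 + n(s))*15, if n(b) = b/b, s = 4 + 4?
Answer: -990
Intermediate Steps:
s = 8
n(b) = 1
(-67 + n(s))*15 = (-67 + 1)*15 = -66*15 = -990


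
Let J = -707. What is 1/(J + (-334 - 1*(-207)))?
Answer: -1/834 ≈ -0.0011990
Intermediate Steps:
1/(J + (-334 - 1*(-207))) = 1/(-707 + (-334 - 1*(-207))) = 1/(-707 + (-334 + 207)) = 1/(-707 - 127) = 1/(-834) = -1/834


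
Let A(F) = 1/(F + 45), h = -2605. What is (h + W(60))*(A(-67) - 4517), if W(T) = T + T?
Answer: 246946875/22 ≈ 1.1225e+7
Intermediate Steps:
A(F) = 1/(45 + F)
W(T) = 2*T
(h + W(60))*(A(-67) - 4517) = (-2605 + 2*60)*(1/(45 - 67) - 4517) = (-2605 + 120)*(1/(-22) - 4517) = -2485*(-1/22 - 4517) = -2485*(-99375/22) = 246946875/22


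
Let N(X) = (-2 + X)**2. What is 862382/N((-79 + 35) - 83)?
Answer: 862382/16641 ≈ 51.823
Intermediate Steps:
862382/N((-79 + 35) - 83) = 862382/((-2 + ((-79 + 35) - 83))**2) = 862382/((-2 + (-44 - 83))**2) = 862382/((-2 - 127)**2) = 862382/((-129)**2) = 862382/16641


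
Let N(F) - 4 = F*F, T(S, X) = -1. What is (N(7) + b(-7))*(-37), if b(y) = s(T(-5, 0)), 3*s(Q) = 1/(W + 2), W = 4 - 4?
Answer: -11803/6 ≈ -1967.2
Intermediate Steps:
W = 0
N(F) = 4 + F² (N(F) = 4 + F*F = 4 + F²)
s(Q) = ⅙ (s(Q) = 1/(3*(0 + 2)) = (⅓)/2 = (⅓)*(½) = ⅙)
b(y) = ⅙
(N(7) + b(-7))*(-37) = ((4 + 7²) + ⅙)*(-37) = ((4 + 49) + ⅙)*(-37) = (53 + ⅙)*(-37) = (319/6)*(-37) = -11803/6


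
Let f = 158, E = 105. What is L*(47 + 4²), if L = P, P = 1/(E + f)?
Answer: 63/263 ≈ 0.23954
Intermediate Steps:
P = 1/263 (P = 1/(105 + 158) = 1/263 ≈ 0.0038023)
L = 1/263 ≈ 0.0038023
L*(47 + 4²) = (47 + 4²)/263 = (47 + 16)/263 = (1/263)*63 = 63/263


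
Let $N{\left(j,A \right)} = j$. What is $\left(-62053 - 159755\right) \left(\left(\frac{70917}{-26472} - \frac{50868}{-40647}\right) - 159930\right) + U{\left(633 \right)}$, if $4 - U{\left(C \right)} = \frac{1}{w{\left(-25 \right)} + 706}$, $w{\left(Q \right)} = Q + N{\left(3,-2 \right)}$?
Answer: $\frac{362618432709408632293}{10222070148} \approx 3.5474 \cdot 10^{10}$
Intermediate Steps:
$w{\left(Q \right)} = 3 + Q$ ($w{\left(Q \right)} = Q + 3 = 3 + Q$)
$U{\left(C \right)} = \frac{2735}{684}$ ($U{\left(C \right)} = 4 - \frac{1}{\left(3 - 25\right) + 706} = 4 - \frac{1}{-22 + 706} = 4 - \frac{1}{684} = \frac{2735}{684}$)
$\left(-62053 - 159755\right) \left(\left(\frac{70917}{-26472} - \frac{50868}{-40647}\right) - 159930\right) + U{\left(633 \right)} = \left(-62053 - 159755\right) \left(\left(\frac{70917}{-26472} - \frac{50868}{-40647}\right) - 159930\right) + \frac{2735}{684} = - 221808 \left(\left(70917 \left(- \frac{1}{26472}\right) - - \frac{16956}{13549}\right) - 159930\right) + \frac{2735}{684} = - 221808 \left(\left(- \frac{23639}{8824} + \frac{16956}{13549}\right) - 159930\right) + \frac{2735}{684} = - 221808 \left(- \frac{170665067}{119556376} - 159930\right) + \frac{2735}{684} = \left(-221808\right) \left(- \frac{19120821878747}{119556376}\right) + \frac{2735}{684} = \frac{530143907410139322}{14944547} + \frac{2735}{684} = \frac{362618432709408632293}{10222070148}$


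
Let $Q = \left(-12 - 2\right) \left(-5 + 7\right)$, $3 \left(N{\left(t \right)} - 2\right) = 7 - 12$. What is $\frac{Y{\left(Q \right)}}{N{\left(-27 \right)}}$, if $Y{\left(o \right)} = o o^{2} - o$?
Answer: $-65772$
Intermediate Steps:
$N{\left(t \right)} = \frac{1}{3}$ ($N{\left(t \right)} = 2 + \frac{7 - 12}{3} = 2 + \frac{1}{3} \left(-5\right) = 2 - \frac{5}{3} = \frac{1}{3}$)
$Q = -28$ ($Q = \left(-14\right) 2 = -28$)
$Y{\left(o \right)} = o^{3} - o$
$\frac{Y{\left(Q \right)}}{N{\left(-27 \right)}} = \left(\left(-28\right)^{3} - -28\right) \frac{1}{\frac{1}{3}} = \left(-21952 + 28\right) 3 = \left(-21924\right) 3 = -65772$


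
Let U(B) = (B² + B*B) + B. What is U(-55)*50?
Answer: 299750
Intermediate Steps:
U(B) = B + 2*B² (U(B) = (B² + B²) + B = 2*B² + B = B + 2*B²)
U(-55)*50 = -55*(1 + 2*(-55))*50 = -55*(1 - 110)*50 = -55*(-109)*50 = 5995*50 = 299750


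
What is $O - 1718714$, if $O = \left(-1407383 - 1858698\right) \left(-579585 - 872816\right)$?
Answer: $4743657591767$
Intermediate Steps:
$O = 4743659310481$ ($O = \left(-3266081\right) \left(-1452401\right) = 4743659310481$)
$O - 1718714 = 4743659310481 - 1718714 = 4743657591767$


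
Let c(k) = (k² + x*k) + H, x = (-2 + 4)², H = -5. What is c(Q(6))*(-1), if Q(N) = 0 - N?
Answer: -7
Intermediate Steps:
Q(N) = -N
x = 4 (x = 2² = 4)
c(k) = -5 + k² + 4*k (c(k) = (k² + 4*k) - 5 = -5 + k² + 4*k)
c(Q(6))*(-1) = (-5 + (-1*6)² + 4*(-1*6))*(-1) = (-5 + (-6)² + 4*(-6))*(-1) = (-5 + 36 - 24)*(-1) = 7*(-1) = -7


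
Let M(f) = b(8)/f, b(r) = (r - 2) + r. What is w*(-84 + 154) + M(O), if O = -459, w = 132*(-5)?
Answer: -21205814/459 ≈ -46200.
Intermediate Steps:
w = -660
b(r) = -2 + 2*r (b(r) = (-2 + r) + r = -2 + 2*r)
M(f) = 14/f (M(f) = (-2 + 2*8)/f = (-2 + 16)/f = 14/f)
w*(-84 + 154) + M(O) = -660*(-84 + 154) + 14/(-459) = -660*70 + 14*(-1/459) = -46200 - 14/459 = -21205814/459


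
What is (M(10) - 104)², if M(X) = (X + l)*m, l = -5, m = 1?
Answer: 9801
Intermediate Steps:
M(X) = -5 + X (M(X) = (X - 5)*1 = (-5 + X)*1 = -5 + X)
(M(10) - 104)² = ((-5 + 10) - 104)² = (5 - 104)² = (-99)² = 9801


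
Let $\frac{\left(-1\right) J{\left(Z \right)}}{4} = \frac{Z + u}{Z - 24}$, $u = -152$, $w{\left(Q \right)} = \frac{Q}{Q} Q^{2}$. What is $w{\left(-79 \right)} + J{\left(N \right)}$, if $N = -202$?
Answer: $\frac{704525}{113} \approx 6234.7$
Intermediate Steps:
$w{\left(Q \right)} = Q^{2}$ ($w{\left(Q \right)} = 1 Q^{2} = Q^{2}$)
$J{\left(Z \right)} = - \frac{4 \left(-152 + Z\right)}{-24 + Z}$ ($J{\left(Z \right)} = - 4 \frac{Z - 152}{Z - 24} = - 4 \frac{-152 + Z}{-24 + Z} = - \frac{4 \left(-152 + Z\right)}{-24 + Z}$)
$w{\left(-79 \right)} + J{\left(N \right)} = \left(-79\right)^{2} + \frac{4 \left(152 - -202\right)}{-24 - 202} = 6241 + \frac{4 \left(152 + 202\right)}{-226} = 6241 + 4 \left(- \frac{1}{226}\right) 354 = 6241 - \frac{708}{113} = \frac{704525}{113}$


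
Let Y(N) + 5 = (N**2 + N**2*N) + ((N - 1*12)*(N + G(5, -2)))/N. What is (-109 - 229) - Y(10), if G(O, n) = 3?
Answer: -7152/5 ≈ -1430.4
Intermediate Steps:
Y(N) = -5 + N**2 + N**3 + (-12 + N)*(3 + N)/N (Y(N) = -5 + ((N**2 + N**2*N) + ((N - 1*12)*(N + 3))/N) = -5 + ((N**2 + N**3) + ((N - 12)*(3 + N))/N) = -5 + ((N**2 + N**3) + ((-12 + N)*(3 + N))/N) = -5 + ((N**2 + N**3) + (-12 + N)*(3 + N)/N) = -5 + (N**2 + N**3 + (-12 + N)*(3 + N)/N) = -5 + N**2 + N**3 + (-12 + N)*(3 + N)/N)
(-109 - 229) - Y(10) = (-109 - 229) - (-14 + 10 + 10**2 + 10**3 - 36/10) = -338 - (-14 + 10 + 100 + 1000 - 36*1/10) = -338 - (-14 + 10 + 100 + 1000 - 18/5) = -338 - 1*5462/5 = -338 - 5462/5 = -7152/5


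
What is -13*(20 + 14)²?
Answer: -15028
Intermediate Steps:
-13*(20 + 14)² = -13*34² = -13*1156 = -15028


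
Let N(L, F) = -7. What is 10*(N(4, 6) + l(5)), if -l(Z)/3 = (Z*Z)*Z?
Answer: -3820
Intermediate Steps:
l(Z) = -3*Z³ (l(Z) = -3*Z*Z*Z = -3*Z²*Z = -3*Z³)
10*(N(4, 6) + l(5)) = 10*(-7 - 3*5³) = 10*(-7 - 3*125) = 10*(-7 - 375) = 10*(-382) = -3820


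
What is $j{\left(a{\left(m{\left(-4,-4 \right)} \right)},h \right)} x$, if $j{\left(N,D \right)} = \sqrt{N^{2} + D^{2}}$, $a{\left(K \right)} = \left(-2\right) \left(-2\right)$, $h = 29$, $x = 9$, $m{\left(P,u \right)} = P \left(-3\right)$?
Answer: $9 \sqrt{857} \approx 263.47$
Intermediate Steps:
$m{\left(P,u \right)} = - 3 P$
$a{\left(K \right)} = 4$
$j{\left(N,D \right)} = \sqrt{D^{2} + N^{2}}$
$j{\left(a{\left(m{\left(-4,-4 \right)} \right)},h \right)} x = \sqrt{29^{2} + 4^{2}} \cdot 9 = \sqrt{841 + 16} \cdot 9 = \sqrt{857} \cdot 9 = 9 \sqrt{857}$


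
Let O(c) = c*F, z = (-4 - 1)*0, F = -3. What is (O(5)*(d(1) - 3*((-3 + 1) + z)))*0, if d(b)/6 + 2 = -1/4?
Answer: 0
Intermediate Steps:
d(b) = -27/2 (d(b) = -12 + 6*(-1/4) = -12 + 6*(-1*¼) = -12 + 6*(-¼) = -12 - 3/2 = -27/2)
z = 0 (z = -5*0 = 0)
O(c) = -3*c (O(c) = c*(-3) = -3*c)
(O(5)*(d(1) - 3*((-3 + 1) + z)))*0 = ((-3*5)*(-27/2 - 3*((-3 + 1) + 0)))*0 = -15*(-27/2 - 3*(-2 + 0))*0 = -15*(-27/2 - 3*(-2))*0 = -15*(-27/2 + 6)*0 = -15*(-15/2)*0 = (225/2)*0 = 0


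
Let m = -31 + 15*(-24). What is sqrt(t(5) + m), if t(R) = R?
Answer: I*sqrt(386) ≈ 19.647*I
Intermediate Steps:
m = -391 (m = -31 - 360 = -391)
sqrt(t(5) + m) = sqrt(5 - 391) = sqrt(-386) = I*sqrt(386)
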